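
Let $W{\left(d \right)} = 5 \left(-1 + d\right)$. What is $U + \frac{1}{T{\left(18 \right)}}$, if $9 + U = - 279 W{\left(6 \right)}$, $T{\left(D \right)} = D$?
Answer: $- \frac{125711}{18} \approx -6983.9$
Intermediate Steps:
$W{\left(d \right)} = -5 + 5 d$
$U = -6984$ ($U = -9 - 279 \left(-5 + 5 \cdot 6\right) = -9 - 279 \left(-5 + 30\right) = -9 - 6975 = -6984$)
$U + \frac{1}{T{\left(18 \right)}} = -6984 + \frac{1}{18} = - \frac{125711}{18}$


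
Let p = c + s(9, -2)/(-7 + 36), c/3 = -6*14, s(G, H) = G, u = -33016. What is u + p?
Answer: -964763/29 ≈ -33268.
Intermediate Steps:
c = -252 (c = 3*(-6*14) = 3*(-84) = -252)
p = -7299/29 (p = -252 + 9/(-7 + 36) = -252 + 9/29 = -7299/29 ≈ -251.69)
u + p = -33016 - 7299/29 = -964763/29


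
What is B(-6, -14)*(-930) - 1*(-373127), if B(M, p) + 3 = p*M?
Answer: 297797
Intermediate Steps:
B(M, p) = -3 + M*p (B(M, p) = -3 + p*M = -3 + M*p)
B(-6, -14)*(-930) - 1*(-373127) = (-3 - 6*(-14))*(-930) - 1*(-373127) = (-3 + 84)*(-930) + 373127 = 81*(-930) + 373127 = -75330 + 373127 = 297797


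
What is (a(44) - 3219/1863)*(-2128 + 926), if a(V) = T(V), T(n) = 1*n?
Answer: -31553702/621 ≈ -50811.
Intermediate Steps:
T(n) = n
a(V) = V
(a(44) - 3219/1863)*(-2128 + 926) = (44 - 3219/1863)*(-2128 + 926) = (44 - 3219*1/1863)*(-1202) = (44 - 1073/621)*(-1202) = (26251/621)*(-1202) = -31553702/621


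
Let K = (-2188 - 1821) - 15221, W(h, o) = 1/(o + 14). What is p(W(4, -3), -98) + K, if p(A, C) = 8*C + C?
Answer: -20112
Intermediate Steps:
W(h, o) = 1/(14 + o)
p(A, C) = 9*C
K = -19230 (K = -4009 - 15221 = -19230)
p(W(4, -3), -98) + K = 9*(-98) - 19230 = -882 - 19230 = -20112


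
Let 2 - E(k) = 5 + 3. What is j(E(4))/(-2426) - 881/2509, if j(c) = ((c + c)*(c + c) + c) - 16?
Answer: -1221702/3043417 ≈ -0.40142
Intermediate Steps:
E(k) = -6 (E(k) = 2 - (5 + 3) = 2 - 1*8 = 2 - 8 = -6)
j(c) = -16 + c + 4*c**2 (j(c) = ((2*c)*(2*c) + c) - 16 = (4*c**2 + c) - 16 = (c + 4*c**2) - 16 = -16 + c + 4*c**2)
j(E(4))/(-2426) - 881/2509 = (-16 - 6 + 4*(-6)**2)/(-2426) - 881/2509 = (-16 - 6 + 4*36)*(-1/2426) - 881*1/2509 = (-16 - 6 + 144)*(-1/2426) - 881/2509 = 122*(-1/2426) - 881/2509 = -61/1213 - 881/2509 = -1221702/3043417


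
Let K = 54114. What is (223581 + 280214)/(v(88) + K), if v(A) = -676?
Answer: 503795/53438 ≈ 9.4277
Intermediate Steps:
(223581 + 280214)/(v(88) + K) = (223581 + 280214)/(-676 + 54114) = 503795/53438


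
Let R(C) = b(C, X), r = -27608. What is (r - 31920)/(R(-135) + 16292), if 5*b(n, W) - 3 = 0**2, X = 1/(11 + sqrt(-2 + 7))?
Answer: -297640/81463 ≈ -3.6537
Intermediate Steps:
X = 1/(11 + sqrt(5)) ≈ 0.075551
b(n, W) = 3/5 (b(n, W) = 3/5 + (1/5)*0**2 = 3/5 + (1/5)*0 = 3/5 + 0 = 3/5)
R(C) = 3/5
(r - 31920)/(R(-135) + 16292) = (-27608 - 31920)/(3/5 + 16292) = -59528/81463/5 = -59528*5/81463 = -297640/81463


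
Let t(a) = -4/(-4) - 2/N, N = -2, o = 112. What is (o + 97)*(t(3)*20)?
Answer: 8360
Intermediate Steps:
t(a) = 2 (t(a) = -4/(-4) - 2/(-2) = -4*(-¼) - 2*(-½) = 1 + 1 = 2)
(o + 97)*(t(3)*20) = (112 + 97)*(2*20) = 209*40 = 8360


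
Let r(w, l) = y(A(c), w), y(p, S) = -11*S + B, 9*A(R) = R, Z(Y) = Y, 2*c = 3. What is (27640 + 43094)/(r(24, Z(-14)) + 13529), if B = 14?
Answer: 70734/13279 ≈ 5.3268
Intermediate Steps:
c = 3/2 (c = (½)*3 = 3/2 ≈ 1.5000)
A(R) = R/9
y(p, S) = 14 - 11*S (y(p, S) = -11*S + 14 = 14 - 11*S)
r(w, l) = 14 - 11*w
(27640 + 43094)/(r(24, Z(-14)) + 13529) = (27640 + 43094)/((14 - 11*24) + 13529) = 70734/((14 - 264) + 13529) = 70734/(-250 + 13529) = 70734/13279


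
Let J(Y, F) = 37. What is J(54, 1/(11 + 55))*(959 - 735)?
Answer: 8288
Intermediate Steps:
J(54, 1/(11 + 55))*(959 - 735) = 37*(959 - 735) = 37*224 = 8288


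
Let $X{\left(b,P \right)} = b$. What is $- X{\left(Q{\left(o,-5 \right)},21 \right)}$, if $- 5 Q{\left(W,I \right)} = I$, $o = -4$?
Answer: $-1$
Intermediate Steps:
$Q{\left(W,I \right)} = - \frac{I}{5}$
$- X{\left(Q{\left(o,-5 \right)},21 \right)} = - \frac{\left(-1\right) \left(-5\right)}{5} = \left(-1\right) 1 = -1$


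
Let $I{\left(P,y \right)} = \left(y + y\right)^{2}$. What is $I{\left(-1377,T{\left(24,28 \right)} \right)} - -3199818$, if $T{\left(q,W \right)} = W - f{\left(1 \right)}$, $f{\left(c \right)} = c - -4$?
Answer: $3201934$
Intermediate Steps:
$f{\left(c \right)} = 4 + c$ ($f{\left(c \right)} = c + 4 = 4 + c$)
$T{\left(q,W \right)} = -5 + W$ ($T{\left(q,W \right)} = W - \left(4 + 1\right) = W - 5 = -5 + W$)
$I{\left(P,y \right)} = 4 y^{2}$ ($I{\left(P,y \right)} = \left(2 y\right)^{2} = 4 y^{2}$)
$I{\left(-1377,T{\left(24,28 \right)} \right)} - -3199818 = 4 \left(-5 + 28\right)^{2} - -3199818 = 4 \cdot 23^{2} + 3199818 = 4 \cdot 529 + 3199818 = 2116 + 3199818 = 3201934$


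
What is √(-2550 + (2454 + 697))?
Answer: √601 ≈ 24.515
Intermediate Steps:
√(-2550 + (2454 + 697)) = √(-2550 + 3151) = √601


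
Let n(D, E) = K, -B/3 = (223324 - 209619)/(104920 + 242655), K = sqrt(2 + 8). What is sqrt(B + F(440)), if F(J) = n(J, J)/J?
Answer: sqrt(-1106659891920 + 21262274990*sqrt(10))/3058660 ≈ 0.33332*I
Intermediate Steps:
K = sqrt(10) ≈ 3.1623
B = -8223/69515 (B = -3*(223324 - 209619)/(104920 + 242655) = -41115/347575 = -3*2741/69515 = -8223/69515 ≈ -0.11829)
n(D, E) = sqrt(10)
F(J) = sqrt(10)/J
sqrt(B + F(440)) = sqrt(-8223/69515 + sqrt(10)/440)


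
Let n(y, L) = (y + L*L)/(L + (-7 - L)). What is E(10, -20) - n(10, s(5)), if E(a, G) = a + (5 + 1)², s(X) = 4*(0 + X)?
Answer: 732/7 ≈ 104.57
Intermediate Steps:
s(X) = 4*X
E(a, G) = 36 + a (E(a, G) = a + 6² = a + 36 = 36 + a)
n(y, L) = -y/7 - L²/7 (n(y, L) = (y + L²)/(-7) = (y + L²)*(-⅐) = -y/7 - L²/7)
E(10, -20) - n(10, s(5)) = (36 + 10) - (-⅐*10 - (4*5)²/7) = 46 - (-10/7 - ⅐*20²) = 46 - (-10/7 - ⅐*400) = 46 - (-10/7 - 400/7) = 46 - 1*(-410/7) = 46 + 410/7 = 732/7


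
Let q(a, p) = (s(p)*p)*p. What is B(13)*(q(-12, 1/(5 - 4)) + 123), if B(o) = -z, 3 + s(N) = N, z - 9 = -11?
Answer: 242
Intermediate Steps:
z = -2 (z = 9 - 11 = -2)
s(N) = -3 + N
B(o) = 2 (B(o) = -1*(-2) = 2)
q(a, p) = p²*(-3 + p) (q(a, p) = ((-3 + p)*p)*p = (p*(-3 + p))*p = p²*(-3 + p))
B(13)*(q(-12, 1/(5 - 4)) + 123) = 2*((1/(5 - 4))²*(-3 + 1/(5 - 4)) + 123) = 2*((1/1)²*(-3 + 1/1) + 123) = 2*(1²*(-3 + 1) + 123) = 2*(1*(-2) + 123) = 2*(-2 + 123) = 2*121 = 242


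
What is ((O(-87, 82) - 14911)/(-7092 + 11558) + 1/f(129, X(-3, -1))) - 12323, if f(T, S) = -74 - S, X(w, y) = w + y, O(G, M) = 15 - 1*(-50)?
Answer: -275247139/22330 ≈ -12326.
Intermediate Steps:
O(G, M) = 65 (O(G, M) = 15 + 50 = 65)
((O(-87, 82) - 14911)/(-7092 + 11558) + 1/f(129, X(-3, -1))) - 12323 = ((65 - 14911)/(-7092 + 11558) + 1/(-74 - (-3 - 1))) - 12323 = (-14846/4466 + 1/(-74 - 1*(-4))) - 12323 = (-14846*1/4466 + 1/(-74 + 4)) - 12323 = (-7423/2233 + 1/(-70)) - 12323 = (-7423/2233 - 1/70) - 12323 = -74549/22330 - 12323 = -275247139/22330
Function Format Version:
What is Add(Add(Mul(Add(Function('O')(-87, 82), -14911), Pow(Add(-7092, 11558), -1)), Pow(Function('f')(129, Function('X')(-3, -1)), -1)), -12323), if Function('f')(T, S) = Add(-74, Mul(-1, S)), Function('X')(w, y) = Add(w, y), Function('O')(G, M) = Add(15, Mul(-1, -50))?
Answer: Rational(-275247139, 22330) ≈ -12326.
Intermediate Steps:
Function('O')(G, M) = 65 (Function('O')(G, M) = Add(15, 50) = 65)
Add(Add(Mul(Add(Function('O')(-87, 82), -14911), Pow(Add(-7092, 11558), -1)), Pow(Function('f')(129, Function('X')(-3, -1)), -1)), -12323) = Add(Add(Mul(Add(65, -14911), Pow(Add(-7092, 11558), -1)), Pow(Add(-74, Mul(-1, Add(-3, -1))), -1)), -12323) = Add(Add(Mul(-14846, Pow(4466, -1)), Pow(Add(-74, Mul(-1, -4)), -1)), -12323) = Add(Add(Mul(-14846, Rational(1, 4466)), Pow(Add(-74, 4), -1)), -12323) = Add(Add(Rational(-7423, 2233), Pow(-70, -1)), -12323) = Add(Add(Rational(-7423, 2233), Rational(-1, 70)), -12323) = Add(Rational(-74549, 22330), -12323) = Rational(-275247139, 22330)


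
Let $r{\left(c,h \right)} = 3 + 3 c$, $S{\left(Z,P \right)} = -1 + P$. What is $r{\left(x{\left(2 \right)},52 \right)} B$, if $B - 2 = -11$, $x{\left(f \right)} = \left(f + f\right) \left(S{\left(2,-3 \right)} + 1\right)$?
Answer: $297$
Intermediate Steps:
$x{\left(f \right)} = - 6 f$ ($x{\left(f \right)} = \left(f + f\right) \left(\left(-1 - 3\right) + 1\right) = 2 f \left(-4 + 1\right) = 2 f \left(-3\right) = - 6 f$)
$B = -9$ ($B = 2 - 11 = -9$)
$r{\left(x{\left(2 \right)},52 \right)} B = \left(3 + 3 \left(\left(-6\right) 2\right)\right) \left(-9\right) = \left(3 + 3 \left(-12\right)\right) \left(-9\right) = \left(3 - 36\right) \left(-9\right) = \left(-33\right) \left(-9\right) = 297$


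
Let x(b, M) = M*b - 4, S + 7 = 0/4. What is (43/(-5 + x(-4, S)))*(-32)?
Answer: -1376/19 ≈ -72.421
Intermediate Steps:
S = -7 (S = -7 + 0/4 = -7 + 0*(¼) = -7 + 0 = -7)
x(b, M) = -4 + M*b
(43/(-5 + x(-4, S)))*(-32) = (43/(-5 + (-4 - 7*(-4))))*(-32) = (43/(-5 + (-4 + 28)))*(-32) = (43/(-5 + 24))*(-32) = (43/19)*(-32) = -1376/19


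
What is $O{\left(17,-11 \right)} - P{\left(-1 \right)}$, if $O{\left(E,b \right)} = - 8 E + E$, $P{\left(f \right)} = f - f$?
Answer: $-119$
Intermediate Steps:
$P{\left(f \right)} = 0$
$O{\left(E,b \right)} = - 7 E$
$O{\left(17,-11 \right)} - P{\left(-1 \right)} = \left(-7\right) 17 - 0 = -119 + 0 = -119$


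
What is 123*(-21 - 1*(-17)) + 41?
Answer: -451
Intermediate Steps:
123*(-21 - 1*(-17)) + 41 = 123*(-21 + 17) + 41 = 123*(-4) + 41 = -492 + 41 = -451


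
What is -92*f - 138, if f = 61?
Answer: -5750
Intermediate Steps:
-92*f - 138 = -92*61 - 138 = -5612 - 138 = -5750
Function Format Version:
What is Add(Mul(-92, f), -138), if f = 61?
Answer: -5750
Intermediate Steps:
Add(Mul(-92, f), -138) = Add(Mul(-92, 61), -138) = Add(-5612, -138) = -5750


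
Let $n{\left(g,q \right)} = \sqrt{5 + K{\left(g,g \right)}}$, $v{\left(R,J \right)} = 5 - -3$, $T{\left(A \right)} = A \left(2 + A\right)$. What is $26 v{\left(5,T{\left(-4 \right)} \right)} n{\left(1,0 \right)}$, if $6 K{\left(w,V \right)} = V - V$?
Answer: $208 \sqrt{5} \approx 465.1$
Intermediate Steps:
$K{\left(w,V \right)} = 0$ ($K{\left(w,V \right)} = \frac{V - V}{6} = \frac{1}{6} \cdot 0 = 0$)
$v{\left(R,J \right)} = 8$ ($v{\left(R,J \right)} = 5 + 3 = 8$)
$n{\left(g,q \right)} = \sqrt{5}$ ($n{\left(g,q \right)} = \sqrt{5 + 0} = \sqrt{5}$)
$26 v{\left(5,T{\left(-4 \right)} \right)} n{\left(1,0 \right)} = 26 \cdot 8 \sqrt{5} = 208 \sqrt{5}$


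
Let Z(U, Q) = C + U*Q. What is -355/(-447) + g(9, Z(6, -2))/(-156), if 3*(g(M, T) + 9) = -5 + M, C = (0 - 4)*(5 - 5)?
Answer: 58807/69732 ≈ 0.84333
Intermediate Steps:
C = 0 (C = -4*0 = 0)
Z(U, Q) = Q*U (Z(U, Q) = 0 + U*Q = 0 + Q*U = Q*U)
g(M, T) = -32/3 + M/3 (g(M, T) = -9 + (-5 + M)/3 = -9 + (-5/3 + M/3) = -32/3 + M/3)
-355/(-447) + g(9, Z(6, -2))/(-156) = -355/(-447) + (-32/3 + (⅓)*9)/(-156) = -355*(-1/447) + (-32/3 + 3)*(-1/156) = 355/447 - 23/3*(-1/156) = 355/447 + 23/468 = 58807/69732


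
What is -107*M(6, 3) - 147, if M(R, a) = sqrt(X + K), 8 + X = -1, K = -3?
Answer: -147 - 214*I*sqrt(3) ≈ -147.0 - 370.66*I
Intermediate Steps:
X = -9 (X = -8 - 1 = -9)
M(R, a) = 2*I*sqrt(3) (M(R, a) = sqrt(-9 - 3) = sqrt(-12) = 2*I*sqrt(3))
-107*M(6, 3) - 147 = -214*I*sqrt(3) - 147 = -147 - 214*I*sqrt(3)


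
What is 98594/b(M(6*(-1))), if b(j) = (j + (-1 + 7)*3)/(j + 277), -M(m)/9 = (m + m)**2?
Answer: 50233643/639 ≈ 78613.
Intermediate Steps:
M(m) = -36*m**2 (M(m) = -9*(m + m)**2 = -9*4*m**2 = -36*m**2)
b(j) = (18 + j)/(277 + j) (b(j) = (j + 6*3)/(277 + j) = (j + 18)/(277 + j) = (18 + j)/(277 + j))
98594/b(M(6*(-1))) = 98594/(((18 - 36*(6*(-1))**2)/(277 - 36*(6*(-1))**2))) = 98594/(((18 - 36*(-6)**2)/(277 - 36*(-6)**2))) = 98594/(((18 - 36*36)/(277 - 36*36))) = 98594/(((18 - 1296)/(277 - 1296))) = 98594/((-1278/(-1019))) = 98594/((-1/1019*(-1278))) = 98594/(1278/1019) = 98594*(1019/1278) = 50233643/639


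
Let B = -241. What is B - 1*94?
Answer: -335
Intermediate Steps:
B - 1*94 = -241 - 1*94 = -241 - 94 = -335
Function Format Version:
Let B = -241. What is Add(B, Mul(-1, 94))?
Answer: -335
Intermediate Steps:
Add(B, Mul(-1, 94)) = Add(-241, Mul(-1, 94)) = Add(-241, -94) = -335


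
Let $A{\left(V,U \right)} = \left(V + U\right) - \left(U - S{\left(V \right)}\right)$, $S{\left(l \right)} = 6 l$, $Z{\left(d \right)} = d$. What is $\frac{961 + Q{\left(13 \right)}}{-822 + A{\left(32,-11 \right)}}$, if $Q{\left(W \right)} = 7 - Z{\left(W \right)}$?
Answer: $- \frac{955}{598} \approx -1.597$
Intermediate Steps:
$Q{\left(W \right)} = 7 - W$
$A{\left(V,U \right)} = 7 V$ ($A{\left(V,U \right)} = \left(V + U\right) - \left(U - 6 V\right) = \left(U + V\right) - \left(U - 6 V\right) = 7 V$)
$\frac{961 + Q{\left(13 \right)}}{-822 + A{\left(32,-11 \right)}} = \frac{961 + \left(7 - 13\right)}{-822 + 7 \cdot 32} = \frac{961 + \left(7 - 13\right)}{-822 + 224} = \frac{961 - 6}{-598} = 955 \left(- \frac{1}{598}\right) = - \frac{955}{598}$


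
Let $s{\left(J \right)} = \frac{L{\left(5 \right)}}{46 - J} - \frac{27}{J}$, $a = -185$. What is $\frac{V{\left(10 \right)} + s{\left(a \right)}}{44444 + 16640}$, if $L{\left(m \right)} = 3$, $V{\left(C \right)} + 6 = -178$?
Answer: $- \frac{654704}{217535395} \approx -0.0030096$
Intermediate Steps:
$V{\left(C \right)} = -184$ ($V{\left(C \right)} = -6 - 178 = -184$)
$s{\left(J \right)} = - \frac{27}{J} + \frac{3}{46 - J}$ ($s{\left(J \right)} = \frac{3}{46 - J} - \frac{27}{J} = - \frac{27}{J} + \frac{3}{46 - J}$)
$\frac{V{\left(10 \right)} + s{\left(a \right)}}{44444 + 16640} = \frac{-184 + \frac{6 \left(207 - -925\right)}{\left(-185\right) \left(-46 - 185\right)}}{44444 + 16640} = \frac{-184 + 6 \left(- \frac{1}{185}\right) \frac{1}{-231} \left(207 + 925\right)}{61084} = \left(-184 + 6 \left(- \frac{1}{185}\right) \left(- \frac{1}{231}\right) 1132\right) \frac{1}{61084} = \left(-184 + \frac{2264}{14245}\right) \frac{1}{61084} = \left(- \frac{2618816}{14245}\right) \frac{1}{61084} = - \frac{654704}{217535395}$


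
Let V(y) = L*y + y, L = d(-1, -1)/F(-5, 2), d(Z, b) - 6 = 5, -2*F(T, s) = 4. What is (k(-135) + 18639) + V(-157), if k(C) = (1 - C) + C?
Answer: 38693/2 ≈ 19347.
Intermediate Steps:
F(T, s) = -2 (F(T, s) = -½*4 = -2)
d(Z, b) = 11 (d(Z, b) = 6 + 5 = 11)
L = -11/2 (L = 11/(-2) = 11*(-½) = -11/2 ≈ -5.5000)
k(C) = 1
V(y) = -9*y/2 (V(y) = -11*y/2 + y = -9*y/2)
(k(-135) + 18639) + V(-157) = (1 + 18639) - 9/2*(-157) = 18640 + 1413/2 = 38693/2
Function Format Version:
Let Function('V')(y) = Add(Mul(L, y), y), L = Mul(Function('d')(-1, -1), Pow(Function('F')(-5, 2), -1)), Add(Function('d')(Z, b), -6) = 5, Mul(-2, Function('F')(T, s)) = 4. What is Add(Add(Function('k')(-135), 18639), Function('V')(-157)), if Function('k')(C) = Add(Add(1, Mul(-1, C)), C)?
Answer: Rational(38693, 2) ≈ 19347.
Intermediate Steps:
Function('F')(T, s) = -2 (Function('F')(T, s) = Mul(Rational(-1, 2), 4) = -2)
Function('d')(Z, b) = 11 (Function('d')(Z, b) = Add(6, 5) = 11)
L = Rational(-11, 2) (L = Mul(11, Pow(-2, -1)) = Mul(11, Rational(-1, 2)) = Rational(-11, 2) ≈ -5.5000)
Function('k')(C) = 1
Function('V')(y) = Mul(Rational(-9, 2), y) (Function('V')(y) = Add(Mul(Rational(-11, 2), y), y) = Mul(Rational(-9, 2), y))
Add(Add(Function('k')(-135), 18639), Function('V')(-157)) = Add(Add(1, 18639), Mul(Rational(-9, 2), -157)) = Add(18640, Rational(1413, 2)) = Rational(38693, 2)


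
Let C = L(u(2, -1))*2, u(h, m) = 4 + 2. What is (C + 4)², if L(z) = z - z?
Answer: 16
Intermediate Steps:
u(h, m) = 6
L(z) = 0
C = 0 (C = 0*2 = 0)
(C + 4)² = (0 + 4)² = 4² = 16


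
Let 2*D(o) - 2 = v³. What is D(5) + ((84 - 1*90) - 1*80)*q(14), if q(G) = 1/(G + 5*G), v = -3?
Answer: -284/21 ≈ -13.524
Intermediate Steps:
D(o) = -25/2 (D(o) = 1 + (½)*(-3)³ = 1 + (½)*(-27) = 1 - 27/2 = -25/2)
q(G) = 1/(6*G)
D(5) + ((84 - 1*90) - 1*80)*q(14) = -25/2 + ((84 - 1*90) - 1*80)*((⅙)/14) = -25/2 + ((84 - 90) - 80)*((⅙)*(1/14)) = -25/2 + (-6 - 80)*(1/84) = -25/2 - 86*1/84 = -25/2 - 43/42 = -284/21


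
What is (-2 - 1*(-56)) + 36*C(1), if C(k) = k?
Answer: 90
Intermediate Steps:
(-2 - 1*(-56)) + 36*C(1) = (-2 - 1*(-56)) + 36*1 = (-2 + 56) + 36 = 54 + 36 = 90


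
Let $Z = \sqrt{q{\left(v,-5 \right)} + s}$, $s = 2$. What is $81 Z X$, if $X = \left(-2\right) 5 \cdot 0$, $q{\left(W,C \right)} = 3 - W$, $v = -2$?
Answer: $0$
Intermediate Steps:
$X = 0$ ($X = \left(-10\right) 0 = 0$)
$Z = \sqrt{7}$ ($Z = \sqrt{\left(3 - -2\right) + 2} = \sqrt{\left(3 + 2\right) + 2} = \sqrt{5 + 2} = \sqrt{7} \approx 2.6458$)
$81 Z X = 81 \sqrt{7} \cdot 0 = 0$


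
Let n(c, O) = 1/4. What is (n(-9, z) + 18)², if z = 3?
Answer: 5329/16 ≈ 333.06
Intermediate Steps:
n(c, O) = ¼
(n(-9, z) + 18)² = (¼ + 18)² = (73/4)² = 5329/16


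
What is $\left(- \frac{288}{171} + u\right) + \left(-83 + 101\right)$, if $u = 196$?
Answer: $\frac{4034}{19} \approx 212.32$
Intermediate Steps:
$\left(- \frac{288}{171} + u\right) + \left(-83 + 101\right) = \left(- \frac{288}{171} + 196\right) + \left(-83 + 101\right) = \left(\left(-288\right) \frac{1}{171} + 196\right) + 18 = \left(- \frac{32}{19} + 196\right) + 18 = \frac{3692}{19} + 18 = \frac{4034}{19}$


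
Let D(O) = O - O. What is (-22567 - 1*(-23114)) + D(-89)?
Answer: 547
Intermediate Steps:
D(O) = 0
(-22567 - 1*(-23114)) + D(-89) = (-22567 - 1*(-23114)) + 0 = (-22567 + 23114) + 0 = 547 + 0 = 547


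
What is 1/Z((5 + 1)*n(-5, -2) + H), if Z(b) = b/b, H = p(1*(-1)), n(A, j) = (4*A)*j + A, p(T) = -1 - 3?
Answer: 1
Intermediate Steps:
p(T) = -4
n(A, j) = A + 4*A*j (n(A, j) = 4*A*j + A = A + 4*A*j)
H = -4
Z(b) = 1
1/Z((5 + 1)*n(-5, -2) + H) = 1/1 = 1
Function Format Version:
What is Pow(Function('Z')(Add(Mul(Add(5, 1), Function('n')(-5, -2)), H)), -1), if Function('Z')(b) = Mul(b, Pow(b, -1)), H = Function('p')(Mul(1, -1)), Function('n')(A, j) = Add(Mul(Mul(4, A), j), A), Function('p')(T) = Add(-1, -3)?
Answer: 1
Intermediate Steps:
Function('p')(T) = -4
Function('n')(A, j) = Add(A, Mul(4, A, j)) (Function('n')(A, j) = Add(Mul(4, A, j), A) = Add(A, Mul(4, A, j)))
H = -4
Function('Z')(b) = 1
Pow(Function('Z')(Add(Mul(Add(5, 1), Function('n')(-5, -2)), H)), -1) = Pow(1, -1) = 1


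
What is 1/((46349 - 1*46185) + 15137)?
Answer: 1/15301 ≈ 6.5355e-5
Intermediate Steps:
1/((46349 - 1*46185) + 15137) = 1/((46349 - 46185) + 15137) = 1/(164 + 15137) = 1/15301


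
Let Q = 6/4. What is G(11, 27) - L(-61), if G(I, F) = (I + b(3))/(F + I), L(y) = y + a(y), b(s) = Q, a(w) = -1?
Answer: 4737/76 ≈ 62.329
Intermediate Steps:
Q = 3/2 (Q = 6*(1/4) = 3/2 ≈ 1.5000)
b(s) = 3/2
L(y) = -1 + y (L(y) = y - 1 = -1 + y)
G(I, F) = (3/2 + I)/(F + I) (G(I, F) = (I + 3/2)/(F + I) = (3/2 + I)/(F + I))
G(11, 27) - L(-61) = (3/2 + 11)/(27 + 11) - (-1 - 61) = (25/2)/38 - 1*(-62) = (1/38)*(25/2) + 62 = 25/76 + 62 = 4737/76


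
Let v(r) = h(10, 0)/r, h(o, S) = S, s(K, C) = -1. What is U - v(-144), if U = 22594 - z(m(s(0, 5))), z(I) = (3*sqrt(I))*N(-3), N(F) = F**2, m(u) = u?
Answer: 22594 - 27*I ≈ 22594.0 - 27.0*I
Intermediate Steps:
v(r) = 0 (v(r) = 0/r = 0)
z(I) = 27*sqrt(I) (z(I) = (3*sqrt(I))*(-3)**2 = (3*sqrt(I))*9 = 27*sqrt(I))
U = 22594 - 27*I (U = 22594 - 27*sqrt(-1) = 22594 - 27*I ≈ 22594.0 - 27.0*I)
U - v(-144) = (22594 - 27*I) - 1*0 = (22594 - 27*I) + 0 = 22594 - 27*I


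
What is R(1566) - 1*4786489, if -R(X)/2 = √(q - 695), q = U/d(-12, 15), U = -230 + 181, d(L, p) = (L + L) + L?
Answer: -4786489 - I*√24971/3 ≈ -4.7865e+6 - 52.674*I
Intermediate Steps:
d(L, p) = 3*L (d(L, p) = 2*L + L = 3*L)
U = -49
q = 49/36 (q = -49/(3*(-12)) = -49/(-36) = -49*(-1/36) = 49/36 ≈ 1.3611)
R(X) = -I*√24971/3 (R(X) = -2*√(49/36 - 695) = -I*√24971/3)
R(1566) - 1*4786489 = -I*√24971/3 - 1*4786489 = -I*√24971/3 - 4786489 = -4786489 - I*√24971/3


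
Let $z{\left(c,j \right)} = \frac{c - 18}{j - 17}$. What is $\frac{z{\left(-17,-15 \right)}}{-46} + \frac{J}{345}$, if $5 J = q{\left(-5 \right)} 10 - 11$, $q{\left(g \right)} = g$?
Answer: $- \frac{6529}{110400} \approx -0.059139$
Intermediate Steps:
$z{\left(c,j \right)} = \frac{-18 + c}{-17 + j}$ ($z{\left(c,j \right)} = \frac{-18 + c}{j - 17} = \frac{-18 + c}{-17 + j}$)
$J = - \frac{61}{5}$ ($J = \frac{\left(-5\right) 10 - 11}{5} = \frac{-50 - 11}{5} = \frac{1}{5} \left(-61\right) = - \frac{61}{5} \approx -12.2$)
$\frac{z{\left(-17,-15 \right)}}{-46} + \frac{J}{345} = \frac{\frac{1}{-17 - 15} \left(-18 - 17\right)}{-46} - \frac{61}{5 \cdot 345} = \frac{1}{-32} \left(-35\right) \left(- \frac{1}{46}\right) - \frac{61}{1725} = \left(- \frac{1}{32}\right) \left(-35\right) \left(- \frac{1}{46}\right) - \frac{61}{1725} = \frac{35}{32} \left(- \frac{1}{46}\right) - \frac{61}{1725} = - \frac{35}{1472} - \frac{61}{1725} = - \frac{6529}{110400}$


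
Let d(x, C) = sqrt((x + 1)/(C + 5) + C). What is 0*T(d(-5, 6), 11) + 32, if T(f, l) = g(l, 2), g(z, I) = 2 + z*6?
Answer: 32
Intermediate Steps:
g(z, I) = 2 + 6*z
d(x, C) = sqrt(C + (1 + x)/(5 + C)) (d(x, C) = sqrt((1 + x)/(5 + C) + C) = sqrt(C + (1 + x)/(5 + C)))
T(f, l) = 2 + 6*l
0*T(d(-5, 6), 11) + 32 = 0*(2 + 6*11) + 32 = 0*(2 + 66) + 32 = 0*68 + 32 = 0 + 32 = 32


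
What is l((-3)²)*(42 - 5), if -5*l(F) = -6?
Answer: 222/5 ≈ 44.400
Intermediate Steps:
l(F) = 6/5 (l(F) = -⅕*(-6) = 6/5)
l((-3)²)*(42 - 5) = 6*(42 - 5)/5 = (6/5)*37 = 222/5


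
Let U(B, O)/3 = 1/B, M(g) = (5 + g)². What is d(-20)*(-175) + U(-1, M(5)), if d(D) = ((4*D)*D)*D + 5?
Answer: 5599122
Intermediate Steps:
U(B, O) = 3/B
d(D) = 5 + 4*D³ (d(D) = (4*D²)*D + 5 = 4*D³ + 5 = 5 + 4*D³)
d(-20)*(-175) + U(-1, M(5)) = (5 + 4*(-20)³)*(-175) + 3/(-1) = (5 + 4*(-8000))*(-175) + 3*(-1) = (5 - 32000)*(-175) - 3 = -31995*(-175) - 3 = 5599125 - 3 = 5599122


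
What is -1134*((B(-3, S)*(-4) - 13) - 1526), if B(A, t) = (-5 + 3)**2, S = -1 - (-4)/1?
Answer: 1763370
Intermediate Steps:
S = 3 (S = -1 - (-4) = -1 - 1*(-4) = -1 + 4 = 3)
B(A, t) = 4 (B(A, t) = (-2)**2 = 4)
-1134*((B(-3, S)*(-4) - 13) - 1526) = -1134*((4*(-4) - 13) - 1526) = -1134*((-16 - 13) - 1526) = -1134*(-29 - 1526) = -1134*(-1555) = 1763370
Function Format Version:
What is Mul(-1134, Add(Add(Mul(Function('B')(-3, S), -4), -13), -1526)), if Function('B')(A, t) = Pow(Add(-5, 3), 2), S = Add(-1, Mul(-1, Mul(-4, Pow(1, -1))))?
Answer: 1763370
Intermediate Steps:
S = 3 (S = Add(-1, Mul(-1, Mul(-4, 1))) = Add(-1, Mul(-1, -4)) = Add(-1, 4) = 3)
Function('B')(A, t) = 4 (Function('B')(A, t) = Pow(-2, 2) = 4)
Mul(-1134, Add(Add(Mul(Function('B')(-3, S), -4), -13), -1526)) = Mul(-1134, Add(Add(Mul(4, -4), -13), -1526)) = Mul(-1134, Add(Add(-16, -13), -1526)) = Mul(-1134, Add(-29, -1526)) = Mul(-1134, -1555) = 1763370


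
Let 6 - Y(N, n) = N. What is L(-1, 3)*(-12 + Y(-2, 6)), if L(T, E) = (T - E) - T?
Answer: 12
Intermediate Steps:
Y(N, n) = 6 - N
L(T, E) = -E
L(-1, 3)*(-12 + Y(-2, 6)) = (-1*3)*(-12 + (6 - 1*(-2))) = -3*(-12 + (6 + 2)) = -3*(-12 + 8) = -3*(-4) = 12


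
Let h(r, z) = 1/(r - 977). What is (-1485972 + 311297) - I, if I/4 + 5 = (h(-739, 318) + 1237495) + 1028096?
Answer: -4391681150/429 ≈ -1.0237e+7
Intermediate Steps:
h(r, z) = 1/(-977 + r)
I = 3887745575/429 (I = -20 + 4*((1/(-977 - 739) + 1237495) + 1028096) = -20 + 4*((1/(-1716) + 1237495) + 1028096) = -20 + 4*((-1/1716 + 1237495) + 1028096) = -20 + 4*(2123541419/1716 + 1028096) = -20 + 4*(3887754155/1716) = -20 + 3887754155/429 = 3887745575/429 ≈ 9.0623e+6)
(-1485972 + 311297) - I = (-1485972 + 311297) - 1*3887745575/429 = -1174675 - 3887745575/429 = -4391681150/429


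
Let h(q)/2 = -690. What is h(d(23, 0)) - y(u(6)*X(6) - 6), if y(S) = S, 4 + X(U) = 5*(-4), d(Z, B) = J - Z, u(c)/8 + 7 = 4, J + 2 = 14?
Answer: -1950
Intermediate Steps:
J = 12 (J = -2 + 14 = 12)
u(c) = -24 (u(c) = -56 + 8*4 = -56 + 32 = -24)
d(Z, B) = 12 - Z
X(U) = -24 (X(U) = -4 + 5*(-4) = -4 - 20 = -24)
h(q) = -1380 (h(q) = 2*(-690) = -1380)
h(d(23, 0)) - y(u(6)*X(6) - 6) = -1380 - (-24*(-24) - 6) = -1380 - (576 - 6) = -1380 - 1*570 = -1380 - 570 = -1950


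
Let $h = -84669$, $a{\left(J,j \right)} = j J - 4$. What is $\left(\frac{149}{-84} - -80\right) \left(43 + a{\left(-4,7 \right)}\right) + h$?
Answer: $- \frac{7039915}{84} \approx -83809.0$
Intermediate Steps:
$a{\left(J,j \right)} = -4 + J j$ ($a{\left(J,j \right)} = J j - 4 = -4 + J j$)
$\left(\frac{149}{-84} - -80\right) \left(43 + a{\left(-4,7 \right)}\right) + h = \left(\frac{149}{-84} - -80\right) \left(43 - 32\right) - 84669 = \left(149 \left(- \frac{1}{84}\right) + 80\right) \left(43 - 32\right) - 84669 = \left(- \frac{149}{84} + 80\right) \left(43 - 32\right) - 84669 = \frac{6571}{84} \cdot 11 - 84669 = \frac{72281}{84} - 84669 = - \frac{7039915}{84}$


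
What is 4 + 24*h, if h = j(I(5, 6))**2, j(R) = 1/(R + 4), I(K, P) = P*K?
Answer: 1162/289 ≈ 4.0208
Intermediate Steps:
I(K, P) = K*P
j(R) = 1/(4 + R)
h = 1/1156 (h = (1/(4 + 5*6))**2 = (1/(4 + 30))**2 = (1/34)**2 = 1/1156 ≈ 0.00086505)
4 + 24*h = 4 + 24*(1/1156) = 4 + 6/289 = 1162/289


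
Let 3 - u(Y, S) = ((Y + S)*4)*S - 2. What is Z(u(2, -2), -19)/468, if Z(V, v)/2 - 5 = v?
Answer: -7/117 ≈ -0.059829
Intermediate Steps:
u(Y, S) = 5 - S*(4*S + 4*Y) (u(Y, S) = 3 - (((Y + S)*4)*S - 2) = 3 - (((S + Y)*4)*S - 2) = 3 - ((4*S + 4*Y)*S - 2) = 3 - (S*(4*S + 4*Y) - 2) = 3 - (-2 + S*(4*S + 4*Y)) = 3 + (2 - S*(4*S + 4*Y)) = 5 - S*(4*S + 4*Y))
Z(V, v) = 10 + 2*v
Z(u(2, -2), -19)/468 = (10 + 2*(-19))/468 = (10 - 38)*(1/468) = -28*1/468 = -7/117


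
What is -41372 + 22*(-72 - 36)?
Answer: -43748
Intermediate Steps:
-41372 + 22*(-72 - 36) = -41372 + 22*(-108) = -41372 - 2376 = -43748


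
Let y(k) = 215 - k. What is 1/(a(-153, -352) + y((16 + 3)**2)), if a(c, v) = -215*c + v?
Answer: 1/32397 ≈ 3.0867e-5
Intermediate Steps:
a(c, v) = v - 215*c
1/(a(-153, -352) + y((16 + 3)**2)) = 1/((-352 - 215*(-153)) + (215 - (16 + 3)**2)) = 1/((-352 + 32895) + (215 - 1*19**2)) = 1/(32543 + (215 - 1*361)) = 1/(32543 + (215 - 361)) = 1/(32543 - 146) = 1/32397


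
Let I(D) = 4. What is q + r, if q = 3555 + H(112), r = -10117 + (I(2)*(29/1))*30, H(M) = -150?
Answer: -3232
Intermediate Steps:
r = -6637 (r = -10117 + (4*(29/1))*30 = -10117 + (4*(29*1))*30 = -10117 + (4*29)*30 = -10117 + 116*30 = -10117 + 3480 = -6637)
q = 3405 (q = 3555 - 150 = 3405)
q + r = 3405 - 6637 = -3232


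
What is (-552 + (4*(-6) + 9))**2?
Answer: 321489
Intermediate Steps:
(-552 + (4*(-6) + 9))**2 = (-552 + (-24 + 9))**2 = (-552 - 15)**2 = (-567)**2 = 321489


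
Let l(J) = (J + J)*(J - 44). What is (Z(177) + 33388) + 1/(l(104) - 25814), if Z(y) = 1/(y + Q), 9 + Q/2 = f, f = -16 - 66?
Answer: 2225964621/66670 ≈ 33388.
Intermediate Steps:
l(J) = 2*J*(-44 + J) (l(J) = (2*J)*(-44 + J) = 2*J*(-44 + J))
f = -82
Q = -182 (Q = -18 + 2*(-82) = -18 - 164 = -182)
Z(y) = 1/(-182 + y) (Z(y) = 1/(y - 182) = 1/(-182 + y))
(Z(177) + 33388) + 1/(l(104) - 25814) = (1/(-182 + 177) + 33388) + 1/(2*104*(-44 + 104) - 25814) = (1/(-5) + 33388) + 1/(2*104*60 - 25814) = (-⅕ + 33388) + 1/(12480 - 25814) = 166939/5 + 1/(-13334) = 166939/5 - 1/13334 = 2225964621/66670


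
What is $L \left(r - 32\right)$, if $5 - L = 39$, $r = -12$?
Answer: $1496$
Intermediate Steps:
$L = -34$ ($L = 5 - 39 = -34$)
$L \left(r - 32\right) = - 34 \left(-12 - 32\right) = \left(-34\right) \left(-44\right) = 1496$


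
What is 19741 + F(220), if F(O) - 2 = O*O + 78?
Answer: 68221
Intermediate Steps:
F(O) = 80 + O**2 (F(O) = 2 + (O*O + 78) = 2 + (O**2 + 78) = 2 + (78 + O**2) = 80 + O**2)
19741 + F(220) = 19741 + (80 + 220**2) = 19741 + (80 + 48400) = 19741 + 48480 = 68221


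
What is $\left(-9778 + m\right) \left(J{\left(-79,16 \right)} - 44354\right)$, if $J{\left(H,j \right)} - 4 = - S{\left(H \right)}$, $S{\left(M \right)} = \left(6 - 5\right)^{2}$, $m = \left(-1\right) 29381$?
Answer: $1736740809$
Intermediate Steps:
$m = -29381$
$S{\left(M \right)} = 1$ ($S{\left(M \right)} = 1^{2} = 1$)
$J{\left(H,j \right)} = 3$ ($J{\left(H,j \right)} = 4 - 1 = 3$)
$\left(-9778 + m\right) \left(J{\left(-79,16 \right)} - 44354\right) = \left(-9778 - 29381\right) \left(3 - 44354\right) = \left(-39159\right) \left(-44351\right) = 1736740809$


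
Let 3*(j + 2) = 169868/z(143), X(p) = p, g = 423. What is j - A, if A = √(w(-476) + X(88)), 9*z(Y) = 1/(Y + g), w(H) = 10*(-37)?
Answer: 288435862 - I*√282 ≈ 2.8844e+8 - 16.793*I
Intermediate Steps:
w(H) = -370
z(Y) = 1/(9*(423 + Y)) (z(Y) = 1/(9*(Y + 423)) = 1/(9*(423 + Y)))
j = 288435862 (j = -2 + (169868/((1/(9*(423 + 143)))))/3 = -2 + (169868/(((⅑)/566)))/3 = -2 + (169868/(((⅑)*(1/566))))/3 = -2 + (169868/(1/5094))/3 = -2 + (169868*5094)/3 = -2 + (⅓)*865307592 = -2 + 288435864 = 288435862)
A = I*√282 (A = √(-370 + 88) = √(-282) = I*√282 ≈ 16.793*I)
j - A = 288435862 - I*√282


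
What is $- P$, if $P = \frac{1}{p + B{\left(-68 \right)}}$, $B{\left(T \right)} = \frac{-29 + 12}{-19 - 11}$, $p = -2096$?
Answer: $\frac{30}{62863} \approx 0.00047723$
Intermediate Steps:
$B{\left(T \right)} = \frac{17}{30}$ ($B{\left(T \right)} = - \frac{17}{-30} = \left(-17\right) \left(- \frac{1}{30}\right) = \frac{17}{30}$)
$P = - \frac{30}{62863}$ ($P = \frac{1}{-2096 + \frac{17}{30}} = \frac{1}{- \frac{62863}{30}} = - \frac{30}{62863} \approx -0.00047723$)
$- P = \left(-1\right) \left(- \frac{30}{62863}\right) = \frac{30}{62863}$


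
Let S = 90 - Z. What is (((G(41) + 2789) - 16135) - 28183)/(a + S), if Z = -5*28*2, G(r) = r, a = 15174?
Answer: -5186/1943 ≈ -2.6691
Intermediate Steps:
Z = -280 (Z = -140*2 = -280)
S = 370 (S = 90 - 1*(-280) = 90 + 280 = 370)
(((G(41) + 2789) - 16135) - 28183)/(a + S) = (((41 + 2789) - 16135) - 28183)/(15174 + 370) = ((2830 - 16135) - 28183)/15544 = (-13305 - 28183)*(1/15544) = -41488*1/15544 = -5186/1943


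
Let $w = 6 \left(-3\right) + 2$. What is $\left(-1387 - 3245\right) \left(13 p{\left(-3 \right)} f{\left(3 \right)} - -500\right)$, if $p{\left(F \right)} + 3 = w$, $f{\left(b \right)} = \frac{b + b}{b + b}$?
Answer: $-1171896$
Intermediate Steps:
$w = -16$ ($w = -18 + 2 = -16$)
$f{\left(b \right)} = 1$ ($f{\left(b \right)} = \frac{2 b}{2 b} = 2 b \frac{1}{2 b} = 1$)
$p{\left(F \right)} = -19$ ($p{\left(F \right)} = -3 - 16 = -19$)
$\left(-1387 - 3245\right) \left(13 p{\left(-3 \right)} f{\left(3 \right)} - -500\right) = \left(-1387 - 3245\right) \left(13 \left(-19\right) 1 - -500\right) = - 4632 \left(\left(-247\right) 1 + \left(-567 + 1067\right)\right) = - 4632 \left(-247 + 500\right) = \left(-4632\right) 253 = -1171896$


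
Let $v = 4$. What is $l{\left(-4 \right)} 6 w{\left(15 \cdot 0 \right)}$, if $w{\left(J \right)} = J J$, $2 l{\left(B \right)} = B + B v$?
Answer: $0$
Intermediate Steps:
$l{\left(B \right)} = \frac{5 B}{2}$ ($l{\left(B \right)} = \frac{B + B 4}{2} = \frac{B + 4 B}{2} = \frac{5 B}{2}$)
$w{\left(J \right)} = J^{2}$
$l{\left(-4 \right)} 6 w{\left(15 \cdot 0 \right)} = \frac{5}{2} \left(-4\right) 6 \left(15 \cdot 0\right)^{2} = \left(-10\right) 6 \cdot 0^{2} = \left(-60\right) 0 = 0$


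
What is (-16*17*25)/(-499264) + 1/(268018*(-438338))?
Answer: 107607869514/7900696382149 ≈ 0.013620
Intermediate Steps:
(-16*17*25)/(-499264) + 1/(268018*(-438338)) = -272*25*(-1/499264) + (1/268018)*(-1/438338) = -6800*(-1/499264) - 1/117482474084 = 425/31204 - 1/117482474084 = 107607869514/7900696382149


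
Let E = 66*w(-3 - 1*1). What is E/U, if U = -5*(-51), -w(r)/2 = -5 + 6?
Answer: -44/85 ≈ -0.51765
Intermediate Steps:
w(r) = -2 (w(r) = -2*(-5 + 6) = -2*1 = -2)
U = 255
E = -132 (E = 66*(-2) = -132)
E/U = -132/255 = -132*1/255 = -44/85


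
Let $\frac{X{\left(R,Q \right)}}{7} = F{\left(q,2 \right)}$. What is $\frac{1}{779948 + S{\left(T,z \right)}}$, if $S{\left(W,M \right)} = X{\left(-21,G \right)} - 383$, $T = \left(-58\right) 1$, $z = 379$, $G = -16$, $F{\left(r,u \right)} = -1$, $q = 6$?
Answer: $\frac{1}{779558} \approx 1.2828 \cdot 10^{-6}$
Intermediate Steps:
$X{\left(R,Q \right)} = -7$ ($X{\left(R,Q \right)} = 7 \left(-1\right) = -7$)
$T = -58$
$S{\left(W,M \right)} = -390$ ($S{\left(W,M \right)} = -7 - 383 = -390$)
$\frac{1}{779948 + S{\left(T,z \right)}} = \frac{1}{779948 - 390} = \frac{1}{779558}$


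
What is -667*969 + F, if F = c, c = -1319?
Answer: -647642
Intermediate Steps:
F = -1319
-667*969 + F = -667*969 - 1319 = -646323 - 1319 = -647642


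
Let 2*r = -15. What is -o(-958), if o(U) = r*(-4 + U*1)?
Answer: -7215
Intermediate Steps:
r = -15/2 (r = (½)*(-15) = -15/2 ≈ -7.5000)
o(U) = 30 - 15*U/2 (o(U) = -15*(-4 + U*1)/2 = -15*(-4 + U)/2 = 30 - 15*U/2)
-o(-958) = -(30 - 15/2*(-958)) = -(30 + 7185) = -1*7215 = -7215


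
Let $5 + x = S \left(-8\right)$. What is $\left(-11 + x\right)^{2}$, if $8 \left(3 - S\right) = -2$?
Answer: $1764$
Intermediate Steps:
$S = \frac{13}{4}$ ($S = 3 - - \frac{1}{4} = 3 + \frac{1}{4} = \frac{13}{4} \approx 3.25$)
$x = -31$ ($x = -5 + \frac{13}{4} \left(-8\right) = -5 - 26 = -31$)
$\left(-11 + x\right)^{2} = \left(-11 - 31\right)^{2} = \left(-42\right)^{2} = 1764$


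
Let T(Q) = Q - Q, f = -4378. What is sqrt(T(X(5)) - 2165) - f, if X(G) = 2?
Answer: 4378 + I*sqrt(2165) ≈ 4378.0 + 46.53*I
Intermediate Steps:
T(Q) = 0
sqrt(T(X(5)) - 2165) - f = sqrt(0 - 2165) - 1*(-4378) = sqrt(-2165) + 4378 = I*sqrt(2165) + 4378 = 4378 + I*sqrt(2165)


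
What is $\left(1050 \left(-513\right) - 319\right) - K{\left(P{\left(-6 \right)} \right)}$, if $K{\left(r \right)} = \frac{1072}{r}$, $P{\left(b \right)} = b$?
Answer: $- \frac{1616371}{3} \approx -5.3879 \cdot 10^{5}$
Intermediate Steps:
$\left(1050 \left(-513\right) - 319\right) - K{\left(P{\left(-6 \right)} \right)} = \left(1050 \left(-513\right) - 319\right) - \frac{1072}{-6} = \left(-538650 - 319\right) - 1072 \left(- \frac{1}{6}\right) = -538969 - - \frac{536}{3} = -538969 + \frac{536}{3} = - \frac{1616371}{3}$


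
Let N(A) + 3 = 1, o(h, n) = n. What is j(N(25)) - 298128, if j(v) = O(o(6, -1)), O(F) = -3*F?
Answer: -298125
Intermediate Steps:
N(A) = -2 (N(A) = -3 + 1 = -2)
j(v) = 3 (j(v) = -3*(-1) = 3)
j(N(25)) - 298128 = 3 - 298128 = -298125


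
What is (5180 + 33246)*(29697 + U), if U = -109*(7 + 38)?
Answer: 952657392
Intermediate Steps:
U = -4905 (U = -109*45 = -4905)
(5180 + 33246)*(29697 + U) = (5180 + 33246)*(29697 - 4905) = 38426*24792 = 952657392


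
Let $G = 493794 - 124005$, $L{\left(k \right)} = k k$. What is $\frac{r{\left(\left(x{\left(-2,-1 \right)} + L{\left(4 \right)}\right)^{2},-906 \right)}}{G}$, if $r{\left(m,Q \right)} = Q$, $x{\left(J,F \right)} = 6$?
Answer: $- \frac{302}{123263} \approx -0.00245$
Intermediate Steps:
$L{\left(k \right)} = k^{2}$
$G = 369789$ ($G = 493794 + \left(-229328 + 105323\right) = 493794 - 124005 = 369789$)
$\frac{r{\left(\left(x{\left(-2,-1 \right)} + L{\left(4 \right)}\right)^{2},-906 \right)}}{G} = - \frac{906}{369789} = \left(-906\right) \frac{1}{369789} = - \frac{302}{123263}$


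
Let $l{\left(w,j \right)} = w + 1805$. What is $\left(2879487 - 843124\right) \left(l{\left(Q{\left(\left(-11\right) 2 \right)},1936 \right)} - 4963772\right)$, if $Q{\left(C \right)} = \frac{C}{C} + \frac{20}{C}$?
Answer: $- \frac{111148024029868}{11} \approx -1.0104 \cdot 10^{13}$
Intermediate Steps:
$Q{\left(C \right)} = 1 + \frac{20}{C}$
$l{\left(w,j \right)} = 1805 + w$
$\left(2879487 - 843124\right) \left(l{\left(Q{\left(\left(-11\right) 2 \right)},1936 \right)} - 4963772\right) = \left(2879487 - 843124\right) \left(\left(1805 + \frac{20 - 22}{\left(-11\right) 2}\right) - 4963772\right) = 2036363 \left(\left(1805 + \frac{20 - 22}{-22}\right) - 4963772\right) = 2036363 \left(\left(1805 - - \frac{1}{11}\right) - 4963772\right) = 2036363 \left(\left(1805 + \frac{1}{11}\right) - 4963772\right) = 2036363 \left(\frac{19856}{11} - 4963772\right) = 2036363 \left(- \frac{54581636}{11}\right) = - \frac{111148024029868}{11}$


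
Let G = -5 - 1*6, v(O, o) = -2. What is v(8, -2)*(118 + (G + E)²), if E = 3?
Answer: -364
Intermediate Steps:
G = -11 (G = -5 - 6 = -11)
v(8, -2)*(118 + (G + E)²) = -2*(118 + (-11 + 3)²) = -2*(118 + (-8)²) = -2*(118 + 64) = -2*182 = -364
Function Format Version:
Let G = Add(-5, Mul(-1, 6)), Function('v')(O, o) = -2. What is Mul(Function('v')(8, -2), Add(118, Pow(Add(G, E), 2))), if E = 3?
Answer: -364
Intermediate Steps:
G = -11 (G = Add(-5, -6) = -11)
Mul(Function('v')(8, -2), Add(118, Pow(Add(G, E), 2))) = Mul(-2, Add(118, Pow(Add(-11, 3), 2))) = Mul(-2, Add(118, Pow(-8, 2))) = Mul(-2, Add(118, 64)) = Mul(-2, 182) = -364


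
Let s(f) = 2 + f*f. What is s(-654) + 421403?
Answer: 849121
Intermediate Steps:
s(f) = 2 + f²
s(-654) + 421403 = (2 + (-654)²) + 421403 = (2 + 427716) + 421403 = 427718 + 421403 = 849121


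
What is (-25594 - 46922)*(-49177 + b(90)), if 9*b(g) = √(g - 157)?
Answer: 3566119332 - 24172*I*√67/3 ≈ 3.5661e+9 - 65952.0*I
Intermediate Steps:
b(g) = √(-157 + g)/9 (b(g) = √(g - 157)/9 = √(-157 + g)/9)
(-25594 - 46922)*(-49177 + b(90)) = (-25594 - 46922)*(-49177 + √(-157 + 90)/9) = -72516*(-49177 + √(-67)/9) = -72516*(-49177 + (I*√67)/9) = -72516*(-49177 + I*√67/9) = 3566119332 - 24172*I*√67/3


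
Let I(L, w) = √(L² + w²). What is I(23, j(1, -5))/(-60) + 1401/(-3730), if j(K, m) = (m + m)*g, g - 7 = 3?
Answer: -1401/3730 - √10529/60 ≈ -2.0858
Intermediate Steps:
g = 10 (g = 7 + 3 = 10)
j(K, m) = 20*m (j(K, m) = (m + m)*10 = (2*m)*10 = 20*m)
I(23, j(1, -5))/(-60) + 1401/(-3730) = √(23² + (20*(-5))²)/(-60) + 1401/(-3730) = √(529 + (-100)²)*(-1/60) + 1401*(-1/3730) = √(529 + 10000)*(-1/60) - 1401/3730 = √10529*(-1/60) - 1401/3730 = -√10529/60 - 1401/3730 = -1401/3730 - √10529/60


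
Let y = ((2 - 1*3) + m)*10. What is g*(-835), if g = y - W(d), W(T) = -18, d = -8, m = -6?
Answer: 43420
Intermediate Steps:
y = -70 (y = ((2 - 1*3) - 6)*10 = ((2 - 3) - 6)*10 = (-1 - 6)*10 = -7*10 = -70)
g = -52 (g = -70 - 1*(-18) = -70 + 18 = -52)
g*(-835) = -52*(-835) = 43420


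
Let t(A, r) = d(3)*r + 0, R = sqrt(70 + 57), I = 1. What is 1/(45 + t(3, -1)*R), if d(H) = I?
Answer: 45/1898 + sqrt(127)/1898 ≈ 0.029647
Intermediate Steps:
d(H) = 1
R = sqrt(127) ≈ 11.269
t(A, r) = r (t(A, r) = 1*r + 0 = r + 0 = r)
1/(45 + t(3, -1)*R) = 1/(45 - sqrt(127))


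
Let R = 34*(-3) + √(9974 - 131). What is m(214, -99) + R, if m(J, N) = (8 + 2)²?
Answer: -2 + √9843 ≈ 97.212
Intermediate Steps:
m(J, N) = 100 (m(J, N) = 10² = 100)
R = -102 + √9843 ≈ -2.7881
m(214, -99) + R = 100 + (-102 + √9843) = -2 + √9843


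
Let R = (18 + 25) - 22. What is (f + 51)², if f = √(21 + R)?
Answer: (51 + √42)² ≈ 3304.0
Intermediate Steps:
R = 21 (R = 43 - 22 = 21)
f = √42 (f = √(21 + 21) = √42 ≈ 6.4807)
(f + 51)² = (√42 + 51)² = (51 + √42)²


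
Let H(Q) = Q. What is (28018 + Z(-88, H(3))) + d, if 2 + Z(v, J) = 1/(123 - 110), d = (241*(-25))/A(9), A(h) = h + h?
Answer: 6477437/234 ≈ 27681.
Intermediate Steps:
A(h) = 2*h
d = -6025/18 (d = (241*(-25))/((2*9)) = -6025/18 ≈ -334.72)
Z(v, J) = -25/13 (Z(v, J) = -2 + 1/(123 - 110) = -2 + 1/13 = -25/13)
(28018 + Z(-88, H(3))) + d = (28018 - 25/13) - 6025/18 = 364209/13 - 6025/18 = 6477437/234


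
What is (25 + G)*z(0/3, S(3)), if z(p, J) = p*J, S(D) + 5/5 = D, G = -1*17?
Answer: 0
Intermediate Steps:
G = -17
S(D) = -1 + D
z(p, J) = J*p
(25 + G)*z(0/3, S(3)) = (25 - 17)*((-1 + 3)*(0/3)) = 8*(2*(0*(1/3))) = 8*(2*0) = 8*0 = 0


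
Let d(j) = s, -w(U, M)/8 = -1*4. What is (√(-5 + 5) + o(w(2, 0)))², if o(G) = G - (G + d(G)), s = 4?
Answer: 16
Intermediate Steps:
w(U, M) = 32 (w(U, M) = -(-8)*4 = -8*(-4) = 32)
d(j) = 4
o(G) = -4 (o(G) = G - (G + 4) = G - (4 + G) = G + (-4 - G) = -4)
(√(-5 + 5) + o(w(2, 0)))² = (√(-5 + 5) - 4)² = (√0 - 4)² = (0 - 4)² = (-4)² = 16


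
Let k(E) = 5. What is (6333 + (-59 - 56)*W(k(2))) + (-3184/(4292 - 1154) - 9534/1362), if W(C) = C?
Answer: 9021727/1569 ≈ 5750.0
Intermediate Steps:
(6333 + (-59 - 56)*W(k(2))) + (-3184/(4292 - 1154) - 9534/1362) = (6333 + (-59 - 56)*5) + (-3184/(4292 - 1154) - 9534/1362) = (6333 - 115*5) + (-3184/3138 - 9534*1/1362) = (6333 - 575) + (-3184*1/3138 - 7) = 5758 + (-1592/1569 - 7) = 5758 - 12575/1569 = 9021727/1569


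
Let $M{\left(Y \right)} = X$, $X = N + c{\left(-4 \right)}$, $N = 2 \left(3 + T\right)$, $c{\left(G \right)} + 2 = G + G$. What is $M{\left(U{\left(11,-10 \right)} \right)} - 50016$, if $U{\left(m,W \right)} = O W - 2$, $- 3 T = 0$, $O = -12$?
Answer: $-50020$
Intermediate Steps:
$T = 0$ ($T = \left(- \frac{1}{3}\right) 0 = 0$)
$c{\left(G \right)} = -2 + 2 G$ ($c{\left(G \right)} = -2 + \left(G + G\right) = -2 + 2 G$)
$N = 6$ ($N = 2 \left(3 + 0\right) = 2 \cdot 3 = 6$)
$U{\left(m,W \right)} = -2 - 12 W$ ($U{\left(m,W \right)} = - 12 W - 2 = -2 - 12 W$)
$X = -4$ ($X = 6 + \left(-2 + 2 \left(-4\right)\right) = 6 - 10 = -4$)
$M{\left(Y \right)} = -4$
$M{\left(U{\left(11,-10 \right)} \right)} - 50016 = -4 - 50016 = -50020$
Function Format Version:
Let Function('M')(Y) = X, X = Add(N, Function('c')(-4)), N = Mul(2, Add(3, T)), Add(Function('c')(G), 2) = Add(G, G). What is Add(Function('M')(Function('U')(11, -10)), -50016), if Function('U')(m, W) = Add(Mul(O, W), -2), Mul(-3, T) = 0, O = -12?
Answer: -50020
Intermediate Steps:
T = 0 (T = Mul(Rational(-1, 3), 0) = 0)
Function('c')(G) = Add(-2, Mul(2, G)) (Function('c')(G) = Add(-2, Add(G, G)) = Add(-2, Mul(2, G)))
N = 6 (N = Mul(2, Add(3, 0)) = Mul(2, 3) = 6)
Function('U')(m, W) = Add(-2, Mul(-12, W)) (Function('U')(m, W) = Add(Mul(-12, W), -2) = Add(-2, Mul(-12, W)))
X = -4 (X = Add(6, Add(-2, Mul(2, -4))) = Add(6, Add(-2, -8)) = Add(6, -10) = -4)
Function('M')(Y) = -4
Add(Function('M')(Function('U')(11, -10)), -50016) = Add(-4, -50016) = -50020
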